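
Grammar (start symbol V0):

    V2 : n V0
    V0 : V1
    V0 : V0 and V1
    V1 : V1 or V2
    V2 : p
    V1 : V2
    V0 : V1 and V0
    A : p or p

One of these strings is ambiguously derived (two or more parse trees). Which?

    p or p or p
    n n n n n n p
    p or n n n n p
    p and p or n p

p and p or n p

p or p or p: 1 tree
n n n n n n p: 1 tree
p or n n n n p: 1 tree
p and p or n p: 2 trees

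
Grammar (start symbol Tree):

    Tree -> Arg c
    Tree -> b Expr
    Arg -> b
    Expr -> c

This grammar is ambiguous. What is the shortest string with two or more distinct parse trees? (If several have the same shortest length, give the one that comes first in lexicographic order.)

length 2: b c has 2 parse trees

Two derivations of b c:
  Tree ⇒ Arg c ⇒ b c
  Tree ⇒ b Expr ⇒ b c

b c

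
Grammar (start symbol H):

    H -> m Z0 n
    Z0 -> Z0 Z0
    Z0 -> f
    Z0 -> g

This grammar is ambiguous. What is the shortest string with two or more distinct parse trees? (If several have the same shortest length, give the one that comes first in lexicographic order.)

length 3: no string has ≥2 trees
length 4: no string has ≥2 trees
length 5: m f f f n has 2 parse trees

Two derivations of m f f f n:
  H ⇒ m Z0 n ⇒ m Z0 Z0 n ⇒ m Z0 Z0 Z0 n ⇒ m f Z0 Z0 n ⇒ m f f Z0 n ⇒ m f f f n
  H ⇒ m Z0 n ⇒ m Z0 Z0 n ⇒ m f Z0 n ⇒ m f Z0 Z0 n ⇒ m f f Z0 n ⇒ m f f f n

m f f f n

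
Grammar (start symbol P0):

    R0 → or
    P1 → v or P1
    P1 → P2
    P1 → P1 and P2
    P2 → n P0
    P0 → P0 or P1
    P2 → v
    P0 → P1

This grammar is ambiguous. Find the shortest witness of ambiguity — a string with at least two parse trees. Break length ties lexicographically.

length 1: no string has ≥2 trees
length 2: no string has ≥2 trees
length 3: v or v has 2 parse trees

Two derivations of v or v:
  P0 ⇒ P0 or P1 ⇒ P1 or P1 ⇒ P2 or P1 ⇒ v or P1 ⇒ v or P2 ⇒ v or v
  P0 ⇒ P1 ⇒ v or P1 ⇒ v or P2 ⇒ v or v

v or v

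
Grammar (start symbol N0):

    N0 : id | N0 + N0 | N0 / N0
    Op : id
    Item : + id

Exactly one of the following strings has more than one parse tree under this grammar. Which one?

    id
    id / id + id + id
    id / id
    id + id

id / id + id + id

id: 1 tree
id / id + id + id: 5 trees
id / id: 1 tree
id + id: 1 tree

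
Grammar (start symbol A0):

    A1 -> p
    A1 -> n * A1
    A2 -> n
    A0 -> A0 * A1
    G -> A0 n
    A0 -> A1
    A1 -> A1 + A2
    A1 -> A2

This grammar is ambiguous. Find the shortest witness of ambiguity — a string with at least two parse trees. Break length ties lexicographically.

n * n

length 1: no string has ≥2 trees
length 3: n * n has 2 parse trees

Two derivations of n * n:
  A0 ⇒ A0 * A1 ⇒ A1 * A1 ⇒ A2 * A1 ⇒ n * A1 ⇒ n * A2 ⇒ n * n
  A0 ⇒ A1 ⇒ n * A1 ⇒ n * A2 ⇒ n * n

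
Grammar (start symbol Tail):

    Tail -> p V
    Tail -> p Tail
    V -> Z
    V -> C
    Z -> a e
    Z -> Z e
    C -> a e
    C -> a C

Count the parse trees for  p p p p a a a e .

Parse trees for p p p p a a a e:
  [Tail p [Tail p [Tail p [Tail p [V [C a [C a [C a e]]]]]]]]

1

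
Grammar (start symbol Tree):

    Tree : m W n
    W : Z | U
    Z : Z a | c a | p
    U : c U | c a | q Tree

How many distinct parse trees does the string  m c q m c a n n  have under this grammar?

Parse trees for m c q m c a n n:
  [Tree m [W [U c [U q [Tree m [W [Z c a]] n]]]] n]
  [Tree m [W [U c [U q [Tree m [W [U c a]] n]]]] n]

2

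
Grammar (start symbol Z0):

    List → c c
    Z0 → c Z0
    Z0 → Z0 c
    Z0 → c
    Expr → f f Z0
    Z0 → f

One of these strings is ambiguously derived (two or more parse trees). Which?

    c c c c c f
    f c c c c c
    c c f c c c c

c c c c c f: 1 tree
f c c c c c: 1 tree
c c f c c c c: 15 trees

c c f c c c c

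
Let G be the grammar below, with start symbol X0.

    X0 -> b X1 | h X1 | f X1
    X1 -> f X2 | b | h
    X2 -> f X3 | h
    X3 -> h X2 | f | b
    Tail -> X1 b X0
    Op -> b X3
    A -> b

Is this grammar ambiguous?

Unambiguous

Only X0, X1, X2, X3 are reachable from X0; ignoring the rest: Each reachable nonterminal has at most one production per leading terminal, and all productions are right-linear; the derivation is determined token-by-token.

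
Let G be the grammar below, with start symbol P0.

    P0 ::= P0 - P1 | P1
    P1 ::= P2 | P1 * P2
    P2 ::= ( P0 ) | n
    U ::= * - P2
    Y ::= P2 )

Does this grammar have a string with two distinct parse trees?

Unambiguous

Only P0, P1, P2 are reachable from P0; ignoring the rest: The grammar is stratified — P0 handles '-' (left-recursive), P1 handles '*', P2 atoms. Each operator has a fixed associativity and precedence level, so every string has one parse.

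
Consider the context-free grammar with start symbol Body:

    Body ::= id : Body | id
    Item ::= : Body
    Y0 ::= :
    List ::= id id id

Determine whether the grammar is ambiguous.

Unambiguous

Only Body is reachable from Body; ignoring the rest: The reachable grammar is A → atom sep A | atom. Each atom is followed by either the separator (recurse) or end-of-string (stop) — no choice point.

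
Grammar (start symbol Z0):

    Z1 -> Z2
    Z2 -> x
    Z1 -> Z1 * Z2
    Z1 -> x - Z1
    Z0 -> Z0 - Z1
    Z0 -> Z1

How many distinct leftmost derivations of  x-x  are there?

Parse trees for x-x:
  [Z0 [Z0 [Z1 [Z2 x]]] - [Z1 [Z2 x]]]
  [Z0 [Z1 x - [Z1 [Z2 x]]]]

2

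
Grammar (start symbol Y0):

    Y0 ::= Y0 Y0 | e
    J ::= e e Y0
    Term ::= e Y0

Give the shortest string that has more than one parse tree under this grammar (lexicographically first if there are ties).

length 1: no string has ≥2 trees
length 2: no string has ≥2 trees
length 3: e e e has 2 parse trees

Two derivations of e e e:
  Y0 ⇒ Y0 Y0 ⇒ Y0 Y0 Y0 ⇒ e Y0 Y0 ⇒ e e Y0 ⇒ e e e
  Y0 ⇒ Y0 Y0 ⇒ e Y0 ⇒ e Y0 Y0 ⇒ e e Y0 ⇒ e e e

e e e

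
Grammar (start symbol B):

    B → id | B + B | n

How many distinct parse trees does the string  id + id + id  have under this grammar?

Parse trees for id + id + id:
  [B [B id] + [B [B id] + [B id]]]
  [B [B [B id] + [B id]] + [B id]]

2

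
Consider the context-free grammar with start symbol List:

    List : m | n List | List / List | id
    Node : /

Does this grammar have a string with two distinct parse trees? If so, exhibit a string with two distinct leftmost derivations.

Ambiguous

Witness: n id / id

Derivation 1: List ⇒ n List ⇒ n List / List ⇒ n id / List ⇒ n id / id
Derivation 2: List ⇒ List / List ⇒ n List / List ⇒ n id / List ⇒ n id / id

Two distinct leftmost derivations for the same string.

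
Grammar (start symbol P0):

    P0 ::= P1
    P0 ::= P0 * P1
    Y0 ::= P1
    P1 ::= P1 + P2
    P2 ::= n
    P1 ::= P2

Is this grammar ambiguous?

Unambiguous

(Y0 is unreachable from P0, so its rules don't affect L(P0).) This is a standard precedence ladder (P0 over P1 over P2), with each level left-recursive on its own operator ('*' at P0, '+' at P1). That structure is LR(1), hence unambiguous.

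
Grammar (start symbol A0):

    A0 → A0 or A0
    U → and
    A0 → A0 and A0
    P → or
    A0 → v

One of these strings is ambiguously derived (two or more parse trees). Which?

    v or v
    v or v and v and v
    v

v or v: 1 tree
v or v and v and v: 5 trees
v: 1 tree

v or v and v and v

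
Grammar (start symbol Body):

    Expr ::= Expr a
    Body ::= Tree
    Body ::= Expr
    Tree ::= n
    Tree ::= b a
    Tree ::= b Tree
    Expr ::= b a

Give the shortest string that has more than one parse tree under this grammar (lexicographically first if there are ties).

b a

length 1: no string has ≥2 trees
length 2: b a has 2 parse trees

Two derivations of b a:
  Body ⇒ Tree ⇒ b a
  Body ⇒ Expr ⇒ b a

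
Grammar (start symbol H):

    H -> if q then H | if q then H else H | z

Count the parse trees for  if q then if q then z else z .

Parse trees for if q then if q then z else z:
  [H if q then [H if q then [H z] else [H z]]]
  [H if q then [H if q then [H z]] else [H z]]

2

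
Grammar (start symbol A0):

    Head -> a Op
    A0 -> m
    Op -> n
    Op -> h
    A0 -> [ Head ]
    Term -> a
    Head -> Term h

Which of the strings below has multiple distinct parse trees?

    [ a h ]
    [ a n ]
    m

[ a h ]

[ a h ]: 2 trees
[ a n ]: 1 tree
m: 1 tree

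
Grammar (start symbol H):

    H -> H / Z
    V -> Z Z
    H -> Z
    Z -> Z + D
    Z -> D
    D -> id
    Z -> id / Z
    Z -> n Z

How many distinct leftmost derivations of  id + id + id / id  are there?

Parse trees for id + id + id / id:
  [H [H [Z [Z [Z [D id]] + [D id]] + [D id]]] / [Z [D id]]]

1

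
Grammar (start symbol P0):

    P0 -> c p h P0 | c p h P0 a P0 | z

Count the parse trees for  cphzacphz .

1

Parse trees for cphzacphz:
  [P0 c p h [P0 z] a [P0 c p h [P0 z]]]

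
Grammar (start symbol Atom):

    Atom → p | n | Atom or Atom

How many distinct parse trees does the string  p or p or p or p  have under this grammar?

Parse trees for p or p or p or p:
  [Atom [Atom p] or [Atom [Atom p] or [Atom [Atom p] or [Atom p]]]]
  [Atom [Atom p] or [Atom [Atom [Atom p] or [Atom p]] or [Atom p]]]
  [Atom [Atom [Atom p] or [Atom p]] or [Atom [Atom p] or [Atom p]]]
  [Atom [Atom [Atom p] or [Atom [Atom p] or [Atom p]]] or [Atom p]]
  [Atom [Atom [Atom [Atom p] or [Atom p]] or [Atom p]] or [Atom p]]

5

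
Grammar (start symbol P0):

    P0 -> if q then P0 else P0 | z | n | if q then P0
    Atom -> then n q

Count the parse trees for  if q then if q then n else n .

Parse trees for if q then if q then n else n:
  [P0 if q then [P0 if q then [P0 n]] else [P0 n]]
  [P0 if q then [P0 if q then [P0 n] else [P0 n]]]

2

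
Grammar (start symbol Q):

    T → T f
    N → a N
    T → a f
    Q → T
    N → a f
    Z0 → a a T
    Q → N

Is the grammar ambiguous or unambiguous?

Witness: a f

Derivation 1: Q ⇒ T ⇒ a f
Derivation 2: Q ⇒ N ⇒ a f

Two distinct leftmost derivations for the same string.

Ambiguous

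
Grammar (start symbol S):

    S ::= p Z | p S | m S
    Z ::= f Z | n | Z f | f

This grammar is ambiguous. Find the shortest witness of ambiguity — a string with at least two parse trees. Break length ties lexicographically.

p f f

length 2: no string has ≥2 trees
length 3: p f f has 2 parse trees

Two derivations of p f f:
  S ⇒ p Z ⇒ p f Z ⇒ p f f
  S ⇒ p Z ⇒ p Z f ⇒ p f f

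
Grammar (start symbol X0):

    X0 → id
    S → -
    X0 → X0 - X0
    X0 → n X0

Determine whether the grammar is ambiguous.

Ambiguous

Witness: n id - id

Derivation 1: X0 ⇒ X0 - X0 ⇒ n X0 - X0 ⇒ n id - X0 ⇒ n id - id
Derivation 2: X0 ⇒ n X0 ⇒ n X0 - X0 ⇒ n id - X0 ⇒ n id - id

Two distinct leftmost derivations for the same string.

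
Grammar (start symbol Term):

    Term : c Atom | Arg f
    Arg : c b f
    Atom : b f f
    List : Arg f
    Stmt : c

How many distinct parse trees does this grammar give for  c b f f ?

2

Parse trees for c b f f:
  [Term c [Atom b f f]]
  [Term [Arg c b f] f]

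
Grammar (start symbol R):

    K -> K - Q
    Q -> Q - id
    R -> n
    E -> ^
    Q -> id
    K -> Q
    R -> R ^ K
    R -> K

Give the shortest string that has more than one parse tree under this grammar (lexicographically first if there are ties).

id - id

length 1: no string has ≥2 trees
length 3: id - id has 2 parse trees

Two derivations of id - id:
  R ⇒ K ⇒ K - Q ⇒ Q - Q ⇒ id - Q ⇒ id - id
  R ⇒ K ⇒ Q ⇒ Q - id ⇒ id - id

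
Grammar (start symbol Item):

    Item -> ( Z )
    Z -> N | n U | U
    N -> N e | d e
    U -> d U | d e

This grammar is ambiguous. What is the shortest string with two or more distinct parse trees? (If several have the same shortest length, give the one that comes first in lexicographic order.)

length 4: ( d e ) has 2 parse trees

Two derivations of ( d e ):
  Item ⇒ ( Z ) ⇒ ( N ) ⇒ ( d e )
  Item ⇒ ( Z ) ⇒ ( U ) ⇒ ( d e )

( d e )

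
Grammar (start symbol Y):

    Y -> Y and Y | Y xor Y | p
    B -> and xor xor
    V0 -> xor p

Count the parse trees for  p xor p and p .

Parse trees for p xor p and p:
  [Y [Y [Y p] xor [Y p]] and [Y p]]
  [Y [Y p] xor [Y [Y p] and [Y p]]]

2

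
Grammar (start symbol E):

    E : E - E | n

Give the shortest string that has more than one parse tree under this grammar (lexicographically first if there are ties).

length 1: no string has ≥2 trees
length 3: no string has ≥2 trees
length 5: n - n - n has 2 parse trees

Two derivations of n - n - n:
  E ⇒ E - E ⇒ E - E - E ⇒ n - E - E ⇒ n - n - E ⇒ n - n - n
  E ⇒ E - E ⇒ n - E ⇒ n - E - E ⇒ n - n - E ⇒ n - n - n

n - n - n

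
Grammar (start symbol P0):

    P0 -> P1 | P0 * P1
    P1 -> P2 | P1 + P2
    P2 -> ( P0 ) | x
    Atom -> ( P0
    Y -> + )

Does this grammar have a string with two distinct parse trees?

(Atom, Y are unreachable from P0, so their rules don't affect L(P0).) P0 → P0 * P1 | P1  ;  P1 → P1 + P2 | P2  — a left-associative chain with P2 at the bottom. Each string factors uniquely by precedence.

Unambiguous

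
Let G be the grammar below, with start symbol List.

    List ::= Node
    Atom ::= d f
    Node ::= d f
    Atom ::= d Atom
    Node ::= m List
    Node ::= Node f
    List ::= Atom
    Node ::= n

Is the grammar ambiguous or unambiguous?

Ambiguous

Witness: d f

Derivation 1: List ⇒ Node ⇒ d f
Derivation 2: List ⇒ Atom ⇒ d f

Two distinct leftmost derivations for the same string.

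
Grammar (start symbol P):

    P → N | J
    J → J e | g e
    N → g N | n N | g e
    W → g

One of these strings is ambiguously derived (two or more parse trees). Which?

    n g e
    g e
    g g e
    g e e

g e

n g e: 1 tree
g e: 2 trees
g g e: 1 tree
g e e: 1 tree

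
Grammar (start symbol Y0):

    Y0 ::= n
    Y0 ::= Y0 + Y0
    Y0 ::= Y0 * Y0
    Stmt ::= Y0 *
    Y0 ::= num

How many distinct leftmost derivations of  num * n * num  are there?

Parse trees for num * n * num:
  [Y0 [Y0 num] * [Y0 [Y0 n] * [Y0 num]]]
  [Y0 [Y0 [Y0 num] * [Y0 n]] * [Y0 num]]

2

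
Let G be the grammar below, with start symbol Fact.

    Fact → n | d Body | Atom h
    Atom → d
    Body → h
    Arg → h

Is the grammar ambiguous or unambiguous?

Witness: d h

Derivation 1: Fact ⇒ d Body ⇒ d h
Derivation 2: Fact ⇒ Atom h ⇒ d h

Two distinct leftmost derivations for the same string.

Ambiguous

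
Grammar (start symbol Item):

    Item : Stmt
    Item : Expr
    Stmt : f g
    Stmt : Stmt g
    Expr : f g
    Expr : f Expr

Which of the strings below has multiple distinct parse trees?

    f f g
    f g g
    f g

f g

f f g: 1 tree
f g g: 1 tree
f g: 2 trees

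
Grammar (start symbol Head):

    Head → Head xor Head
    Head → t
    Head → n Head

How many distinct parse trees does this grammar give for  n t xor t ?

2

Parse trees for n t xor t:
  [Head [Head n [Head t]] xor [Head t]]
  [Head n [Head [Head t] xor [Head t]]]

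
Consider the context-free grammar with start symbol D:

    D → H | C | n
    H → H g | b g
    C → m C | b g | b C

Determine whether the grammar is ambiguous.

Ambiguous

Witness: b g

Derivation 1: D ⇒ H ⇒ b g
Derivation 2: D ⇒ C ⇒ b g

Two distinct leftmost derivations for the same string.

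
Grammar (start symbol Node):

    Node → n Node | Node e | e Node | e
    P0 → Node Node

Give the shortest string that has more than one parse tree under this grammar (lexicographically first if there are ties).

e e

length 1: no string has ≥2 trees
length 2: e e has 2 parse trees

Two derivations of e e:
  Node ⇒ Node e ⇒ e e
  Node ⇒ e Node ⇒ e e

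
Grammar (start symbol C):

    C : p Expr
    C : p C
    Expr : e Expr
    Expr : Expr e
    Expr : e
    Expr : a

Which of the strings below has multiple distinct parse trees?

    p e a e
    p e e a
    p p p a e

p e a e

p e a e: 2 trees
p e e a: 1 tree
p p p a e: 1 tree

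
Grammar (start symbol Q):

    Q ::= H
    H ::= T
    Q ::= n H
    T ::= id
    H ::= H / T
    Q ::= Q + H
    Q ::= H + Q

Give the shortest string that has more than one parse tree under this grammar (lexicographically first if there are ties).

id + id

length 1: no string has ≥2 trees
length 2: no string has ≥2 trees
length 3: id + id has 2 parse trees

Two derivations of id + id:
  Q ⇒ Q + H ⇒ H + H ⇒ T + H ⇒ id + H ⇒ id + T ⇒ id + id
  Q ⇒ H + Q ⇒ T + Q ⇒ id + Q ⇒ id + H ⇒ id + T ⇒ id + id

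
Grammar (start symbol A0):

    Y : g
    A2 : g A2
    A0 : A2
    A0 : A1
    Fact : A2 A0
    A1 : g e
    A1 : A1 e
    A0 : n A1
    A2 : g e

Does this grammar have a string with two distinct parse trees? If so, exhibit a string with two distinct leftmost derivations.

Witness: g e

Derivation 1: A0 ⇒ A2 ⇒ g e
Derivation 2: A0 ⇒ A1 ⇒ g e

Two distinct leftmost derivations for the same string.

Ambiguous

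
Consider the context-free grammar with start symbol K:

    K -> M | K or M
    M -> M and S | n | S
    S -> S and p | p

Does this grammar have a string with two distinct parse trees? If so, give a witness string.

Witness: p and p

Derivation 1: K ⇒ M ⇒ M and S ⇒ S and S ⇒ p and S ⇒ p and p
Derivation 2: K ⇒ M ⇒ S ⇒ S and p ⇒ p and p

Two distinct leftmost derivations for the same string.

Ambiguous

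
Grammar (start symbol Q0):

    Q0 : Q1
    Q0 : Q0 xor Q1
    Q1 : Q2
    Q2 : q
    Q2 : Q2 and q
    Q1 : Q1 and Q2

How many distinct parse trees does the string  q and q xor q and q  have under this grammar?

Parse trees for q and q xor q and q:
  [Q0 [Q0 [Q1 [Q2 [Q2 q] and q]]] xor [Q1 [Q2 [Q2 q] and q]]]
  [Q0 [Q0 [Q1 [Q2 [Q2 q] and q]]] xor [Q1 [Q1 [Q2 q]] and [Q2 q]]]
  [Q0 [Q0 [Q1 [Q1 [Q2 q]] and [Q2 q]]] xor [Q1 [Q2 [Q2 q] and q]]]
  [Q0 [Q0 [Q1 [Q1 [Q2 q]] and [Q2 q]]] xor [Q1 [Q1 [Q2 q]] and [Q2 q]]]

4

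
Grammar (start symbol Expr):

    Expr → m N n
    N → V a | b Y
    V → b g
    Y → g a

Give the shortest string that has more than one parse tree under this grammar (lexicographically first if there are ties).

m b g a n

length 5: m b g a n has 2 parse trees

Two derivations of m b g a n:
  Expr ⇒ m N n ⇒ m V a n ⇒ m b g a n
  Expr ⇒ m N n ⇒ m b Y n ⇒ m b g a n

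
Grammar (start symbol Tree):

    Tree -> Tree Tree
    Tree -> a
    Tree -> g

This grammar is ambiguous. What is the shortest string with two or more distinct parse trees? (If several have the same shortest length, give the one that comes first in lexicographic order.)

length 1: no string has ≥2 trees
length 2: no string has ≥2 trees
length 3: a a a has 2 parse trees

Two derivations of a a a:
  Tree ⇒ Tree Tree ⇒ Tree Tree Tree ⇒ a Tree Tree ⇒ a a Tree ⇒ a a a
  Tree ⇒ Tree Tree ⇒ a Tree ⇒ a Tree Tree ⇒ a a Tree ⇒ a a a

a a a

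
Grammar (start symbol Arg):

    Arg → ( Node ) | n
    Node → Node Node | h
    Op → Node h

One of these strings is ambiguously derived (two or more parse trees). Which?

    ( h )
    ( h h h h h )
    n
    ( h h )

( h h h h h )

( h ): 1 tree
( h h h h h ): 14 trees
n: 1 tree
( h h ): 1 tree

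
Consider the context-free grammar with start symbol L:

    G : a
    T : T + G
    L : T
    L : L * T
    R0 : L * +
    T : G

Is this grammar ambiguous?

Unambiguous

Only L, T, G are reachable from L; ignoring the rest: This is a standard precedence ladder (L over T over G), with each level left-recursive on its own operator ('*' at L, '+' at T). That structure is LR(1), hence unambiguous.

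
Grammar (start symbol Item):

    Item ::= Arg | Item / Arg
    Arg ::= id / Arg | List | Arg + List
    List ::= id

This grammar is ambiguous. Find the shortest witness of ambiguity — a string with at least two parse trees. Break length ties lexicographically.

length 1: no string has ≥2 trees
length 3: id / id has 2 parse trees

Two derivations of id / id:
  Item ⇒ Arg ⇒ id / Arg ⇒ id / List ⇒ id / id
  Item ⇒ Item / Arg ⇒ Arg / Arg ⇒ List / Arg ⇒ id / Arg ⇒ id / List ⇒ id / id

id / id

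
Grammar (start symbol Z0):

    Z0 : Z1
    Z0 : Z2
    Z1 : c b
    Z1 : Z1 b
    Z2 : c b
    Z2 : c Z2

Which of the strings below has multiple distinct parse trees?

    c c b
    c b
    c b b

c b

c c b: 1 tree
c b: 2 trees
c b b: 1 tree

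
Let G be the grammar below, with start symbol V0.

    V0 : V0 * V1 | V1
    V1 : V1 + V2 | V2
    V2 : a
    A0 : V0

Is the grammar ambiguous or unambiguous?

Unambiguous

Only V0, V1, V2 are reachable from V0; ignoring the rest: This is a standard precedence ladder (V0 over V1 over V2), with each level left-recursive on its own operator ('*' at V0, '+' at V1). That structure is LR(1), hence unambiguous.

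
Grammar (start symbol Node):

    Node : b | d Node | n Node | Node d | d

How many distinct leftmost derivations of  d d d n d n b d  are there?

Parse trees for d d d n d n b d:
  [Node d [Node d [Node d [Node n [Node d [Node n [Node [Node b] d]]]]]]]
  [Node d [Node d [Node d [Node n [Node d [Node [Node n [Node b]] d]]]]]]
  [Node d [Node d [Node d [Node n [Node [Node d [Node n [Node b]]] d]]]]]
  [Node d [Node d [Node d [Node [Node n [Node d [Node n [Node b]]]] d]]]]
  [Node d [Node d [Node [Node d [Node n [Node d [Node n [Node b]]]]] d]]]
  [Node d [Node [Node d [Node d [Node n [Node d [Node n [Node b]]]]]] d]]
  [Node [Node d [Node d [Node d [Node n [Node d [Node n [Node b]]]]]]] d]

7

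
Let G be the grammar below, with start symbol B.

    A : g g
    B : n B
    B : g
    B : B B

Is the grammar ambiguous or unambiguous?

Ambiguous

Witness: g g g

Derivation 1: B ⇒ B B ⇒ g B ⇒ g B B ⇒ g g B ⇒ g g g
Derivation 2: B ⇒ B B ⇒ B B B ⇒ g B B ⇒ g g B ⇒ g g g

Two distinct leftmost derivations for the same string.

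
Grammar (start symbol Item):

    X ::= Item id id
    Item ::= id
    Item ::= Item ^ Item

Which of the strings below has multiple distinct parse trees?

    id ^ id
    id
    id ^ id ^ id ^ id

id ^ id: 1 tree
id: 1 tree
id ^ id ^ id ^ id: 5 trees

id ^ id ^ id ^ id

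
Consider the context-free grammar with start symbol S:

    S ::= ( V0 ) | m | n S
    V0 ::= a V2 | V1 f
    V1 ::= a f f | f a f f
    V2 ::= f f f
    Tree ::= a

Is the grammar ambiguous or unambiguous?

Witness: ( a f f f )

Derivation 1: S ⇒ ( V0 ) ⇒ ( a V2 ) ⇒ ( a f f f )
Derivation 2: S ⇒ ( V0 ) ⇒ ( V1 f ) ⇒ ( a f f f )

Two distinct leftmost derivations for the same string.

Ambiguous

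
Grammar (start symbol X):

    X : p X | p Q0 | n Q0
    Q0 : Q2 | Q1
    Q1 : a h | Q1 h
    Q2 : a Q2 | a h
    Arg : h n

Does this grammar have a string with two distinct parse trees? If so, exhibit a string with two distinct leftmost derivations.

Ambiguous

Witness: n a h

Derivation 1: X ⇒ n Q0 ⇒ n Q2 ⇒ n a h
Derivation 2: X ⇒ n Q0 ⇒ n Q1 ⇒ n a h

Two distinct leftmost derivations for the same string.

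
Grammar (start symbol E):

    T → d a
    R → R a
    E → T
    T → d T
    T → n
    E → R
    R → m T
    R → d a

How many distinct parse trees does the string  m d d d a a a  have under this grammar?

Parse trees for m d d d a a a:
  [E [R [R [R m [T d [T d [T d a]]]] a] a]]

1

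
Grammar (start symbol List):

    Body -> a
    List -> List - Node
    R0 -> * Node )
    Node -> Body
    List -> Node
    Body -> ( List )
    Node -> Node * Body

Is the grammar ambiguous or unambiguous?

Unambiguous

Only List, Node, Body are reachable from List; ignoring the rest: The grammar is stratified — List handles '-' (left-recursive), Node handles '*', Body atoms. Each operator has a fixed associativity and precedence level, so every string has one parse.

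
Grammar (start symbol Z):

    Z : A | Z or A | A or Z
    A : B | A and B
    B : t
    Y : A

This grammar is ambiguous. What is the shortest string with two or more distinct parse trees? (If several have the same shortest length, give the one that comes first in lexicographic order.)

length 1: no string has ≥2 trees
length 3: t or t has 2 parse trees

Two derivations of t or t:
  Z ⇒ Z or A ⇒ A or A ⇒ B or A ⇒ t or A ⇒ t or B ⇒ t or t
  Z ⇒ A or Z ⇒ B or Z ⇒ t or Z ⇒ t or A ⇒ t or B ⇒ t or t

t or t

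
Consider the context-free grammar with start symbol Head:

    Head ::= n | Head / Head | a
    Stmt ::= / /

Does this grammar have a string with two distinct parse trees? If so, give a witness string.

Ambiguous

Witness: a / a / a

Derivation 1: Head ⇒ Head / Head ⇒ Head / Head / Head ⇒ a / Head / Head ⇒ a / a / Head ⇒ a / a / a
Derivation 2: Head ⇒ Head / Head ⇒ a / Head ⇒ a / Head / Head ⇒ a / a / Head ⇒ a / a / a

Two distinct leftmost derivations for the same string.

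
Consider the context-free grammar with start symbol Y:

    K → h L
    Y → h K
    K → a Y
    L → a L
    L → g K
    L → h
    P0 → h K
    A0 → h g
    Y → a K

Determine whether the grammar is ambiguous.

Only Y, K, L are reachable from Y; ignoring the rest: Restricted to the reachable nonterminals, every rule has the form A → t or A → t B, and no two rules for the same A share a first terminal. The grammar encodes a DFA — one run per string.

Unambiguous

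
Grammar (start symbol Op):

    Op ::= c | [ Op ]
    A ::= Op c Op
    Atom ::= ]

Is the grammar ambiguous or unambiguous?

Unambiguous

Only Op is reachable from Op; ignoring the rest: Each string is a nest of matched brackets around a single atom. An opening bracket forces the recursive rule; an atom forces the base rule.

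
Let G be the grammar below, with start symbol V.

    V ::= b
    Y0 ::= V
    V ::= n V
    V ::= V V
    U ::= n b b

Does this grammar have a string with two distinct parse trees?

Witness: b b b

Derivation 1: V ⇒ V V ⇒ b V ⇒ b V V ⇒ b b V ⇒ b b b
Derivation 2: V ⇒ V V ⇒ V V V ⇒ b V V ⇒ b b V ⇒ b b b

Two distinct leftmost derivations for the same string.

Ambiguous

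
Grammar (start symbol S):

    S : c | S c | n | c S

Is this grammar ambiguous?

Ambiguous

Witness: c c

Derivation 1: S ⇒ S c ⇒ c c
Derivation 2: S ⇒ c S ⇒ c c

Two distinct leftmost derivations for the same string.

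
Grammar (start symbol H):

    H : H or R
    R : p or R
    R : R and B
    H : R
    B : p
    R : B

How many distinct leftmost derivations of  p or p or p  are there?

Parse trees for p or p or p:
  [H [H [R [B p]]] or [R p or [R [B p]]]]
  [H [H [H [R [B p]]] or [R [B p]]] or [R [B p]]]
  [H [H [R p or [R [B p]]]] or [R [B p]]]
  [H [R p or [R p or [R [B p]]]]]

4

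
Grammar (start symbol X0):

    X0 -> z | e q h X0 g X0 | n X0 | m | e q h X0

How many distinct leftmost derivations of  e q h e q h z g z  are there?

2

Parse trees for e q h e q h z g z:
  [X0 e q h [X0 e q h [X0 z]] g [X0 z]]
  [X0 e q h [X0 e q h [X0 z] g [X0 z]]]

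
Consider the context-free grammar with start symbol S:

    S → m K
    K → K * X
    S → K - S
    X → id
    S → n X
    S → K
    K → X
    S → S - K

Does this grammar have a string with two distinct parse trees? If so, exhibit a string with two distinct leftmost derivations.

Ambiguous

Witness: id - id

Derivation 1: S ⇒ K - S ⇒ X - S ⇒ id - S ⇒ id - K ⇒ id - X ⇒ id - id
Derivation 2: S ⇒ S - K ⇒ K - K ⇒ X - K ⇒ id - K ⇒ id - X ⇒ id - id

Two distinct leftmost derivations for the same string.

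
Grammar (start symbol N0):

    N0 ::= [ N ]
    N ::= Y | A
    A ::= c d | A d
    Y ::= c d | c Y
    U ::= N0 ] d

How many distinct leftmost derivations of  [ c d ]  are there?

Parse trees for [ c d ]:
  [N0 [ [N [Y c d]] ]]
  [N0 [ [N [A c d]] ]]

2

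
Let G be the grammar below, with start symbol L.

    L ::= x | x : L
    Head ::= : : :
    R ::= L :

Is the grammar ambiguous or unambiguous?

(Head, R are unreachable from L, so their rules don't affect L(L).) The reachable grammar is A → atom sep A | atom. Each atom is followed by either the separator (recurse) or end-of-string (stop) — no choice point.

Unambiguous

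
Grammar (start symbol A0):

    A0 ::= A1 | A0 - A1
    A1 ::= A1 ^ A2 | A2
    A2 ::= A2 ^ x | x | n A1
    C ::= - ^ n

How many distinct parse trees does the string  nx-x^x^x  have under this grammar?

4

Parse trees for nx-x^x^x:
  [A0 [A0 [A1 [A2 n [A1 [A2 x]]]]] - [A1 [A1 [A2 x]] ^ [A2 [A2 x] ^ x]]]
  [A0 [A0 [A1 [A2 n [A1 [A2 x]]]]] - [A1 [A1 [A1 [A2 x]] ^ [A2 x]] ^ [A2 x]]]
  [A0 [A0 [A1 [A2 n [A1 [A2 x]]]]] - [A1 [A1 [A2 [A2 x] ^ x]] ^ [A2 x]]]
  [A0 [A0 [A1 [A2 n [A1 [A2 x]]]]] - [A1 [A2 [A2 [A2 x] ^ x] ^ x]]]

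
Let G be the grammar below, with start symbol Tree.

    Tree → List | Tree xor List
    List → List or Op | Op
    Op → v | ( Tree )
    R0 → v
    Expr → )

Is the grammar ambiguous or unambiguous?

Unambiguous

Only Tree, List, Op are reachable from Tree; ignoring the rest: The grammar is stratified — Tree handles 'xor' (left-recursive), List handles 'or', Op atoms. Each operator has a fixed associativity and precedence level, so every string has one parse.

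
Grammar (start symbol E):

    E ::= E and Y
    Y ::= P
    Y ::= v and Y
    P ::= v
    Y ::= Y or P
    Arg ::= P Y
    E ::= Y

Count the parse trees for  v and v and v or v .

7

Parse trees for v and v and v or v:
  [E [E [Y [P v]]] and [Y v and [Y [Y [P v]] or [P v]]]]
  [E [E [Y [P v]]] and [Y [Y v and [Y [P v]]] or [P v]]]
  [E [E [E [Y [P v]]] and [Y [P v]]] and [Y [Y [P v]] or [P v]]]
  [E [E [Y v and [Y [P v]]]] and [Y [Y [P v]] or [P v]]]
  [E [Y v and [Y v and [Y [Y [P v]] or [P v]]]]]
  [E [Y v and [Y [Y v and [Y [P v]]] or [P v]]]]
  [E [Y [Y v and [Y v and [Y [P v]]]] or [P v]]]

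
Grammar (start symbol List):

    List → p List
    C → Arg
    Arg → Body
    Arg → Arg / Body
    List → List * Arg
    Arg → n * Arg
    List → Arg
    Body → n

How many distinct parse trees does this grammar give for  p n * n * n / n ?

Parse trees for p n * n * n / n (showing first 6 of 12):
  [List p [List [List [Arg [Body n]]] * [Arg [Arg n * [Arg [Body n]]] / [Body n]]]]
  [List p [List [List [Arg [Body n]]] * [Arg n * [Arg [Arg [Body n]] / [Body n]]]]]
  [List p [List [List [List [Arg [Body n]]] * [Arg [Body n]]] * [Arg [Arg [Body n]] / [Body n]]]]
  [List p [List [List [Arg n * [Arg [Body n]]]] * [Arg [Arg [Body n]] / [Body n]]]]
  [List p [List [Arg [Arg n * [Arg n * [Arg [Body n]]]] / [Body n]]]]
  [List p [List [Arg n * [Arg [Arg n * [Arg [Body n]]] / [Body n]]]]]

12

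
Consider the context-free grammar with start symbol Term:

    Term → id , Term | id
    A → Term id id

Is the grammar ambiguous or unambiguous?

Unambiguous

Only Term is reachable from Term; ignoring the rest: Right-recursive list with a separator: after each atom, whether the separator follows determines the rule. One parse per string.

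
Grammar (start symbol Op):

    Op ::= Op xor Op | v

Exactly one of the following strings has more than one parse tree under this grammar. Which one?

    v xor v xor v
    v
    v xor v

v xor v xor v

v xor v xor v: 2 trees
v: 1 tree
v xor v: 1 tree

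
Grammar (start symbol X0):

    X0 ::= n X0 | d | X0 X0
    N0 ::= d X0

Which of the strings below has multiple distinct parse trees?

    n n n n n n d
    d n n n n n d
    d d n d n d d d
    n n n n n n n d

d d n d n d d d

n n n n n n d: 1 tree
d n n n n n d: 1 tree
d d n d n d d d: 113 trees
n n n n n n n d: 1 tree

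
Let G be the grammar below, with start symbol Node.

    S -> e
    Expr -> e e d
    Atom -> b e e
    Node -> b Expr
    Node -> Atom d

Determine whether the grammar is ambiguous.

Ambiguous

Witness: b e e d

Derivation 1: Node ⇒ b Expr ⇒ b e e d
Derivation 2: Node ⇒ Atom d ⇒ b e e d

Two distinct leftmost derivations for the same string.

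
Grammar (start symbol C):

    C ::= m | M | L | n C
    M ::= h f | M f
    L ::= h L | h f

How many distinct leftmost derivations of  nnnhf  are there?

2

Parse trees for nnnhf:
  [C n [C n [C n [C [M h f]]]]]
  [C n [C n [C n [C [L h f]]]]]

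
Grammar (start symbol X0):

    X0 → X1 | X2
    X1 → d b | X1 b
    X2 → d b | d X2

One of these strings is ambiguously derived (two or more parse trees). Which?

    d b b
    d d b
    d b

d b

d b b: 1 tree
d d b: 1 tree
d b: 2 trees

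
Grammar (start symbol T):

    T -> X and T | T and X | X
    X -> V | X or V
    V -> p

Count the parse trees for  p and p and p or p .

Parse trees for p and p and p or p:
  [T [X [V p]] and [T [X [V p]] and [T [X [X [V p]] or [V p]]]]]
  [T [X [V p]] and [T [T [X [V p]]] and [X [X [V p]] or [V p]]]]
  [T [T [X [V p]] and [T [X [V p]]]] and [X [X [V p]] or [V p]]]
  [T [T [T [X [V p]]] and [X [V p]]] and [X [X [V p]] or [V p]]]

4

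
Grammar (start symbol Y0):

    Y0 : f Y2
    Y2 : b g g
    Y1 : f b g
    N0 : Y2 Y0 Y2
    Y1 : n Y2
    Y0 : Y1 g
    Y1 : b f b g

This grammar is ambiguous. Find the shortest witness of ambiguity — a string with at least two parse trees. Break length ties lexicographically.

f b g g

length 4: f b g g has 2 parse trees

Two derivations of f b g g:
  Y0 ⇒ f Y2 ⇒ f b g g
  Y0 ⇒ Y1 g ⇒ f b g g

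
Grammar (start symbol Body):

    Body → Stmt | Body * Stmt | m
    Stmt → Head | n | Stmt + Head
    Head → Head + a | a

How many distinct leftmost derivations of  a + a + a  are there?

Parse trees for a + a + a:
  [Body [Stmt [Head [Head [Head a] + a] + a]]]
  [Body [Stmt [Stmt [Head a]] + [Head [Head a] + a]]]
  [Body [Stmt [Stmt [Head [Head a] + a]] + [Head a]]]
  [Body [Stmt [Stmt [Stmt [Head a]] + [Head a]] + [Head a]]]

4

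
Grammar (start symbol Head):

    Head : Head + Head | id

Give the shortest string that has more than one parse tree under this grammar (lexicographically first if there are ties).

length 1: no string has ≥2 trees
length 3: no string has ≥2 trees
length 5: id + id + id has 2 parse trees

Two derivations of id + id + id:
  Head ⇒ Head + Head ⇒ Head + Head + Head ⇒ id + Head + Head ⇒ id + id + Head ⇒ id + id + id
  Head ⇒ Head + Head ⇒ id + Head ⇒ id + Head + Head ⇒ id + id + Head ⇒ id + id + id

id + id + id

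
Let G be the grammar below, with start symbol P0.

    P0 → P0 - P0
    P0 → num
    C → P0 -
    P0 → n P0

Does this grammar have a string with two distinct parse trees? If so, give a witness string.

Witness: n num - num

Derivation 1: P0 ⇒ P0 - P0 ⇒ n P0 - P0 ⇒ n num - P0 ⇒ n num - num
Derivation 2: P0 ⇒ n P0 ⇒ n P0 - P0 ⇒ n num - P0 ⇒ n num - num

Two distinct leftmost derivations for the same string.

Ambiguous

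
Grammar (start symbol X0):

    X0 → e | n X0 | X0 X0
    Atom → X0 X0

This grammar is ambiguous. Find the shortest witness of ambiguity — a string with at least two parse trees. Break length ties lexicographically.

length 1: no string has ≥2 trees
length 2: no string has ≥2 trees
length 3: e e e has 2 parse trees

Two derivations of e e e:
  X0 ⇒ X0 X0 ⇒ e X0 ⇒ e X0 X0 ⇒ e e X0 ⇒ e e e
  X0 ⇒ X0 X0 ⇒ X0 X0 X0 ⇒ e X0 X0 ⇒ e e X0 ⇒ e e e

e e e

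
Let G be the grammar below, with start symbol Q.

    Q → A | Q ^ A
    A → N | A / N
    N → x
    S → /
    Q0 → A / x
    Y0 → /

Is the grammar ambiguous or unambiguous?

Only Q, A, N are reachable from Q; ignoring the rest: Q → Q ^ A | A  ;  A → A / N | N  — a left-associative chain with N at the bottom. Each string factors uniquely by precedence.

Unambiguous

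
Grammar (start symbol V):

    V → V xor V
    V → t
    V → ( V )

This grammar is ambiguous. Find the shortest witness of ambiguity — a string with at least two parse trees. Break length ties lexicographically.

length 1: no string has ≥2 trees
length 3: no string has ≥2 trees
length 5: t xor t xor t has 2 parse trees

Two derivations of t xor t xor t:
  V ⇒ V xor V ⇒ V xor V xor V ⇒ t xor V xor V ⇒ t xor t xor V ⇒ t xor t xor t
  V ⇒ V xor V ⇒ t xor V ⇒ t xor V xor V ⇒ t xor t xor V ⇒ t xor t xor t

t xor t xor t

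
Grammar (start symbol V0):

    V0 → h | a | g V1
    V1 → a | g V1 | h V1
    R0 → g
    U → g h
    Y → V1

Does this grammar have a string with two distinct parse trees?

(R0, U, Y are unreachable from V0, so their rules don't affect L(V0).) Restricted to the reachable nonterminals, every rule has the form A → t or A → t B, and no two rules for the same A share a first terminal. The grammar encodes a DFA — one run per string.

Unambiguous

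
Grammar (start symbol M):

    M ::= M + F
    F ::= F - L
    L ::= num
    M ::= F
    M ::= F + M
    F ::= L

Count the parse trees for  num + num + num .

4

Parse trees for num + num + num:
  [M [M [M [F [L num]]] + [F [L num]]] + [F [L num]]]
  [M [M [F [L num]] + [M [F [L num]]]] + [F [L num]]]
  [M [F [L num]] + [M [M [F [L num]]] + [F [L num]]]]
  [M [F [L num]] + [M [F [L num]] + [M [F [L num]]]]]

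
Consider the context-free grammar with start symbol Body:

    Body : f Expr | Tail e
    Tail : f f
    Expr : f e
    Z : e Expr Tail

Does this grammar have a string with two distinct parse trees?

Witness: f f e

Derivation 1: Body ⇒ f Expr ⇒ f f e
Derivation 2: Body ⇒ Tail e ⇒ f f e

Two distinct leftmost derivations for the same string.

Ambiguous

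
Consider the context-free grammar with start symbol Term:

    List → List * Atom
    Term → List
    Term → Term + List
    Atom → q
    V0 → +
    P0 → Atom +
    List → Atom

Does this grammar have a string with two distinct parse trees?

Only Term, List, Atom are reachable from Term; ignoring the rest: This is a standard precedence ladder (Term over List over Atom), with each level left-recursive on its own operator ('+' at Term, '*' at List). That structure is LR(1), hence unambiguous.

Unambiguous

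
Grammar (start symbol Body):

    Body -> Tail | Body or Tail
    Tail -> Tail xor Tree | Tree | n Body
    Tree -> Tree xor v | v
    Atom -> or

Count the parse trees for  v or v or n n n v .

Parse trees for v or v or n n n v:
  [Body [Body [Body [Tail [Tree v]]] or [Tail [Tree v]]] or [Tail n [Body [Tail n [Body [Tail n [Body [Tail [Tree v]]]]]]]]]

1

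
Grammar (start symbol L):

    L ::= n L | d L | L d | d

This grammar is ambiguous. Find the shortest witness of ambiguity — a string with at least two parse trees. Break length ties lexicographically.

length 1: no string has ≥2 trees
length 2: d d has 2 parse trees

Two derivations of d d:
  L ⇒ d L ⇒ d d
  L ⇒ L d ⇒ d d

d d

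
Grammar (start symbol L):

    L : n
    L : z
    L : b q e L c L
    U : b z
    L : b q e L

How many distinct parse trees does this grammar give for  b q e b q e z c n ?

Parse trees for b q e b q e z c n:
  [L b q e [L b q e [L z]] c [L n]]
  [L b q e [L b q e [L z] c [L n]]]

2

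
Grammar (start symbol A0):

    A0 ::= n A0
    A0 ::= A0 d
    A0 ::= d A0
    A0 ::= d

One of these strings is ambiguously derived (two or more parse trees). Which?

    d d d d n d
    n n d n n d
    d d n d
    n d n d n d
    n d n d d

n d n d d

d d d d n d: 1 tree
n n d n n d: 1 tree
d d n d: 1 tree
n d n d n d: 1 tree
n d n d d: 5 trees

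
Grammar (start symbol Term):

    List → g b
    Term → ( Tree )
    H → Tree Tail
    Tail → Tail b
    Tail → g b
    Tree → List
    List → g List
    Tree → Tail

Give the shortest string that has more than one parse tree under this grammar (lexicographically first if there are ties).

( g b )

length 4: ( g b ) has 2 parse trees

Two derivations of ( g b ):
  Term ⇒ ( Tree ) ⇒ ( List ) ⇒ ( g b )
  Term ⇒ ( Tree ) ⇒ ( Tail ) ⇒ ( g b )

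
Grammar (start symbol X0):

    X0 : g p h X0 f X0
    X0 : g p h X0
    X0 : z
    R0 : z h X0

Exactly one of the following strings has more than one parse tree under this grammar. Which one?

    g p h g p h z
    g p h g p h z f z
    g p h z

g p h g p h z: 1 tree
g p h g p h z f z: 2 trees
g p h z: 1 tree

g p h g p h z f z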